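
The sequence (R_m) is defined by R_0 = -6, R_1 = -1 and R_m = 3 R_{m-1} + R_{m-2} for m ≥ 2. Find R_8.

-11061

R_2 = 3*(-1) + (-6) = -9
R_3 = 3*(-9) + (-1) = -28
R_4 = 3*(-28) + (-9) = -93
R_5 = 3*(-93) + (-28) = -307
R_6 = 3*(-307) + (-93) = -1014
R_7 = 3*(-1014) + (-307) = -3349
R_8 = 3*(-3349) + (-1014) = -11061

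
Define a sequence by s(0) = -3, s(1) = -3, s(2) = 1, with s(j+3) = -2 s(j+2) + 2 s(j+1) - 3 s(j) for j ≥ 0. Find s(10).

s(3) = -2(1) + 2(-3) - 3(-3) = 1
s(4) = -2(1) + 2(1) - 3(-3) = 9
s(5) = -2(9) + 2(1) - 3(1) = -19
s(6) = -2(-19) + 2(9) - 3(1) = 53
s(7) = -2(53) + 2(-19) - 3(9) = -171
s(8) = -2(-171) + 2(53) - 3(-19) = 505
s(9) = -2(505) + 2(-171) - 3(53) = -1511
s(10) = -2(-1511) + 2(505) - 3(-171) = 4545

4545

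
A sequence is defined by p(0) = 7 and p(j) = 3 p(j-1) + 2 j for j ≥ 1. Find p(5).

2059

p(1) = 3(7) + 2 = 23
p(2) = 3(23) + 4 = 73
p(3) = 3(73) + 6 = 225
p(4) = 3(225) + 8 = 683
p(5) = 3(683) + 10 = 2059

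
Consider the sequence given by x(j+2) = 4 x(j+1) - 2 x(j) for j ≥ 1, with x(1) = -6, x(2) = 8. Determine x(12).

2991616

x(3) = 4(8) - 2(-6) = 44
x(4) = 4(44) - 2(8) = 160
x(5) = 4(160) - 2(44) = 552
x(6) = 4(552) - 2(160) = 1888
x(7) = 4(1888) - 2(552) = 6448
x(8) = 4(6448) - 2(1888) = 22016
x(9) = 4(22016) - 2(6448) = 75168
x(10) = 4(75168) - 2(22016) = 256640
x(11) = 4(256640) - 2(75168) = 876224
x(12) = 4(876224) - 2(256640) = 2991616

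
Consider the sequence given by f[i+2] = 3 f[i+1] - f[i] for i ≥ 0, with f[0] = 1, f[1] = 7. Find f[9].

17101

f[2] = 3(7) - 1 = 20
f[3] = 3(20) - 7 = 53
f[4] = 3(53) - 20 = 139
f[5] = 3(139) - 53 = 364
f[6] = 3(364) - 139 = 953
f[7] = 3(953) - 364 = 2495
f[8] = 3(2495) - 953 = 6532
f[9] = 3(6532) - 2495 = 17101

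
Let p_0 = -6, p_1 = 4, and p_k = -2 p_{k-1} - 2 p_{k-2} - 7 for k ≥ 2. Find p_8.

-75

p_2 = -2*4 - 2*(-6) - 7 = -3
p_3 = -2*(-3) - 2*4 - 7 = -9
p_4 = -2*(-9) - 2*(-3) - 7 = 17
p_5 = -2*17 - 2*(-9) - 7 = -23
p_6 = -2*(-23) - 2*17 - 7 = 5
p_7 = -2*5 - 2*(-23) - 7 = 29
p_8 = -2*29 - 2*5 - 7 = -75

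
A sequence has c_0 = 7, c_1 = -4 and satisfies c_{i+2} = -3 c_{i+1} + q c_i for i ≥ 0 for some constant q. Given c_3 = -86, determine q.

c_2 = 12 + 7q
c_3 = -36 - 25q
So -36 - 25q = -86, giving q = 2.

2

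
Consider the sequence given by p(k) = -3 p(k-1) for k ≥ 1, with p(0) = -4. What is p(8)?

-26244

p(1) = -3(-4) = 12
p(2) = -3(12) = -36
p(3) = -3(-36) = 108
p(4) = -3(108) = -324
p(5) = -3(-324) = 972
p(6) = -3(972) = -2916
p(7) = -3(-2916) = 8748
p(8) = -3(8748) = -26244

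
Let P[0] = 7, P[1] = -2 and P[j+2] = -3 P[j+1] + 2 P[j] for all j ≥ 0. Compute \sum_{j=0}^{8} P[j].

P[2] = -3·(-2) + 2·7 = 20
P[3] = -3·20 + 2·(-2) = -64
P[4] = -3·(-64) + 2·20 = 232
P[5] = -3·232 + 2·(-64) = -824
P[6] = -3·(-824) + 2·232 = 2936
P[7] = -3·2936 + 2·(-824) = -10456
P[8] = -3·(-10456) + 2·2936 = 37240
Sum = 7 + (-2) + 20 + (-64) + 232 + (-824) + 2936 + (-10456) + 37240 = 29089

29089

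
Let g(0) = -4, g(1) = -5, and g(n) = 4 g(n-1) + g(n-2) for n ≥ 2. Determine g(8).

-137812

g(2) = 4(-5) + (-4) = -24
g(3) = 4(-24) + (-5) = -101
g(4) = 4(-101) + (-24) = -428
g(5) = 4(-428) + (-101) = -1813
g(6) = 4(-1813) + (-428) = -7680
g(7) = 4(-7680) + (-1813) = -32533
g(8) = 4(-32533) + (-7680) = -137812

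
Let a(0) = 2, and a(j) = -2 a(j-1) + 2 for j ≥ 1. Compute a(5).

a(1) = -2(2) + 2 = -2
a(2) = -2(-2) + 2 = 6
a(3) = -2(6) + 2 = -10
a(4) = -2(-10) + 2 = 22
a(5) = -2(22) + 2 = -42

-42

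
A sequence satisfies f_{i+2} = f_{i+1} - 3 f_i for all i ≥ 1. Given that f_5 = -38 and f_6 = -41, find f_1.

-3

Rearranging, f_{i-2} = (f_i - f_{i-1}) / -3.
f_4 = (-41 - (-38)) / -3 = -3/-3 = 1
f_3 = (-38 - 1) / -3 = -39/-3 = 13
f_2 = (1 - 13) / -3 = -12/-3 = 4
f_1 = (13 - 4) / -3 = 9/-3 = -3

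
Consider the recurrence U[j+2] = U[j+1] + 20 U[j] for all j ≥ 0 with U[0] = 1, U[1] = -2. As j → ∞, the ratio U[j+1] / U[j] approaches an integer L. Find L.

5

The characteristic equation is r^2 - r - 20 = 0, which factors as (r - 5)(r + 4) = 0.
So the roots are 5 and -4. Since |5| > |-4| and the coefficient of 5^j is non-zero, the ratio tends to 5.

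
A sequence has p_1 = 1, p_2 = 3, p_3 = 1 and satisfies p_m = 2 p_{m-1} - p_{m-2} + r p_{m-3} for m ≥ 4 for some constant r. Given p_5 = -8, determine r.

-1

p_4 = -1 + r
p_5 = -3 + 5r
So -3 + 5r = -8, giving r = -1.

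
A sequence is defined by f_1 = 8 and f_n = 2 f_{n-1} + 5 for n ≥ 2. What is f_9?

3323

f_2 = 2·8 + 5 = 21
f_3 = 2·21 + 5 = 47
f_4 = 2·47 + 5 = 99
f_5 = 2·99 + 5 = 203
f_6 = 2·203 + 5 = 411
f_7 = 2·411 + 5 = 827
f_8 = 2·827 + 5 = 1659
f_9 = 2·1659 + 5 = 3323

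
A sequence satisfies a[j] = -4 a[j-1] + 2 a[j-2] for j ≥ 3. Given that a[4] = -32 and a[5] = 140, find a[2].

-4

Rearranging, a[j-2] = (a[j] + 4 a[j-1]) / 2.
a[3] = (140 + 4*(-32)) / 2 = 12/2 = 6
a[2] = (-32 + 4*6) / 2 = -8/2 = -4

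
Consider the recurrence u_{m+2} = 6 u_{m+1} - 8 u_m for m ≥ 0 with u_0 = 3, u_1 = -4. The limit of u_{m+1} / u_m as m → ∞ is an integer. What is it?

4

The characteristic equation is r^2 - 6r + 8 = 0, which factors as (r - 4)(r - 2) = 0.
So the roots are 4 and 2. Since |4| > |2| and the coefficient of 4^m is non-zero, the ratio tends to 4.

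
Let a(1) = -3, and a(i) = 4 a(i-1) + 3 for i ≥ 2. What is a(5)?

-513

a(2) = 4*(-3) + 3 = -9
a(3) = 4*(-9) + 3 = -33
a(4) = 4*(-33) + 3 = -129
a(5) = 4*(-129) + 3 = -513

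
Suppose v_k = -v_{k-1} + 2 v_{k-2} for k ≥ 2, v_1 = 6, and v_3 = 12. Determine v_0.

Let v_0 = x.
v_2 = -6 + 2x
v_3 = 18 - 2x
So 18 - 2x = 12, giving x = 3.

3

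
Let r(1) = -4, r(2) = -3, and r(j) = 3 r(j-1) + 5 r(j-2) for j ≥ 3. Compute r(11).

r(3) = 3·(-3) + 5·(-4) = -29
r(4) = 3·(-29) + 5·(-3) = -102
r(5) = 3·(-102) + 5·(-29) = -451
r(6) = 3·(-451) + 5·(-102) = -1863
r(7) = 3·(-1863) + 5·(-451) = -7844
r(8) = 3·(-7844) + 5·(-1863) = -32847
r(9) = 3·(-32847) + 5·(-7844) = -137761
r(10) = 3·(-137761) + 5·(-32847) = -577518
r(11) = 3·(-577518) + 5·(-137761) = -2421359

-2421359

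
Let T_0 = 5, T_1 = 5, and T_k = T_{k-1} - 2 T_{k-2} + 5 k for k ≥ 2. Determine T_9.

T_2 = 5 - 2*5 + 10 = 5
T_3 = 5 - 2*5 + 15 = 10
T_4 = 10 - 2*5 + 20 = 20
T_5 = 20 - 2*10 + 25 = 25
T_6 = 25 - 2*20 + 30 = 15
T_7 = 15 - 2*25 + 35 = 0
T_8 = 0 - 2*15 + 40 = 10
T_9 = 10 - 2*0 + 45 = 55

55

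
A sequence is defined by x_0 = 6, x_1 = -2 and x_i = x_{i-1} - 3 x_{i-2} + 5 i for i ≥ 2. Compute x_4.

61

x_2 = (-2) - 3*6 + 10 = -10
x_3 = (-10) - 3*(-2) + 15 = 11
x_4 = 11 - 3*(-10) + 20 = 61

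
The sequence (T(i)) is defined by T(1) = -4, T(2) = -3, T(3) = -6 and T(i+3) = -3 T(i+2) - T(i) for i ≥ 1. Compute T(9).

-5847

T(4) = -3(-6) - (-4) = 22
T(5) = -3(22) - (-3) = -63
T(6) = -3(-63) - (-6) = 195
T(7) = -3(195) - 22 = -607
T(8) = -3(-607) - (-63) = 1884
T(9) = -3(1884) - 195 = -5847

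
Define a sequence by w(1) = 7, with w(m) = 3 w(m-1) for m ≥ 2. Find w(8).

w(2) = 3(7) = 21
w(3) = 3(21) = 63
w(4) = 3(63) = 189
w(5) = 3(189) = 567
w(6) = 3(567) = 1701
w(7) = 3(1701) = 5103
w(8) = 3(5103) = 15309

15309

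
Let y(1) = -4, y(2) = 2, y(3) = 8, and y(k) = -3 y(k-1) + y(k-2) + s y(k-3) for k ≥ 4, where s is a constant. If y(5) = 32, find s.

y(4) = -22 - 4s
y(5) = 74 + 14s
So 74 + 14s = 32, giving s = -3.

-3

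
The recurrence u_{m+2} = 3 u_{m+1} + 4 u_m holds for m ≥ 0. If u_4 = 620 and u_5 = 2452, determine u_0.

Rearranging, u_{m-2} = (u_m - 3 u_{m-1}) / 4.
u_3 = (2452 - 3·620) / 4 = 592/4 = 148
u_2 = (620 - 3·148) / 4 = 176/4 = 44
u_1 = (148 - 3·44) / 4 = 16/4 = 4
u_0 = (44 - 3·4) / 4 = 32/4 = 8

8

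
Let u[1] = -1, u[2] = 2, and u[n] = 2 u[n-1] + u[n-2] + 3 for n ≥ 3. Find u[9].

1511

u[3] = 2·2 + (-1) + 3 = 6
u[4] = 2·6 + 2 + 3 = 17
u[5] = 2·17 + 6 + 3 = 43
u[6] = 2·43 + 17 + 3 = 106
u[7] = 2·106 + 43 + 3 = 258
u[8] = 2·258 + 106 + 3 = 625
u[9] = 2·625 + 258 + 3 = 1511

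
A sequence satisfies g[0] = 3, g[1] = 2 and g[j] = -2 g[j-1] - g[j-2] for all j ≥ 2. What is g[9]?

42

g[2] = -2(2) - 3 = -7
g[3] = -2(-7) - 2 = 12
g[4] = -2(12) - (-7) = -17
g[5] = -2(-17) - 12 = 22
g[6] = -2(22) - (-17) = -27
g[7] = -2(-27) - 22 = 32
g[8] = -2(32) - (-27) = -37
g[9] = -2(-37) - 32 = 42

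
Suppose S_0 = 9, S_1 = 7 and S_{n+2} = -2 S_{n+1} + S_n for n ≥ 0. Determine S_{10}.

S_2 = -2·7 + 9 = -5
S_3 = -2·(-5) + 7 = 17
S_4 = -2·17 + (-5) = -39
S_5 = -2·(-39) + 17 = 95
S_6 = -2·95 + (-39) = -229
S_7 = -2·(-229) + 95 = 553
S_8 = -2·553 + (-229) = -1335
S_9 = -2·(-1335) + 553 = 3223
S_{10} = -2·3223 + (-1335) = -7781

-7781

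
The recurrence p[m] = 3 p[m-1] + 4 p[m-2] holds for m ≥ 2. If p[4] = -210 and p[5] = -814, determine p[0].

-6

Rearranging, p[m-2] = (p[m] - 3 p[m-1]) / 4.
p[3] = (-814 - 3*(-210)) / 4 = -184/4 = -46
p[2] = (-210 - 3*(-46)) / 4 = -72/4 = -18
p[1] = (-46 - 3*(-18)) / 4 = 8/4 = 2
p[0] = (-18 - 3*2) / 4 = -24/4 = -6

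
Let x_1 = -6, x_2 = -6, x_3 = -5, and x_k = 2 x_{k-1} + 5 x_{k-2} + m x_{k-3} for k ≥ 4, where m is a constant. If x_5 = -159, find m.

3

x_4 = -40 - 6m
x_5 = -105 - 18m
So -105 - 18m = -159, giving m = 3.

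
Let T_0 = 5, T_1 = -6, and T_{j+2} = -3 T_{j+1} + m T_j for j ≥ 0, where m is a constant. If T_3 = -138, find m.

4

T_2 = 18 + 5m
T_3 = -54 - 21m
So -54 - 21m = -138, giving m = 4.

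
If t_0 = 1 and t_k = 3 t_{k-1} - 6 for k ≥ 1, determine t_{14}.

-9565935

The fixed point is -6/(1 - 3) = 3, so t_k - 3 = 3(t_{k-1} - 3).
Hence t_k = -2·3^k + 3.
t_{14} = -2·3^{14} + 3 = -2·4782969 + 3 = -9565935.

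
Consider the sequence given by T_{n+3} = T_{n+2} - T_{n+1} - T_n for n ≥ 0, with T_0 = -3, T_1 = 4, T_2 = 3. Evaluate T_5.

-10

T_3 = 3 - 4 - (-3) = 2
T_4 = 2 - 3 - 4 = -5
T_5 = (-5) - 2 - 3 = -10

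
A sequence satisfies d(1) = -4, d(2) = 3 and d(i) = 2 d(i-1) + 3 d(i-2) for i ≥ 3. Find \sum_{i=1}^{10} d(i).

-7381

d(3) = 2(3) + 3(-4) = -6
d(4) = 2(-6) + 3(3) = -3
d(5) = 2(-3) + 3(-6) = -24
d(6) = 2(-24) + 3(-3) = -57
d(7) = 2(-57) + 3(-24) = -186
d(8) = 2(-186) + 3(-57) = -543
d(9) = 2(-543) + 3(-186) = -1644
d(10) = 2(-1644) + 3(-543) = -4917
Sum = (-4) + 3 + (-6) + (-3) + (-24) + (-57) + (-186) + (-543) + (-1644) + (-4917) = -7381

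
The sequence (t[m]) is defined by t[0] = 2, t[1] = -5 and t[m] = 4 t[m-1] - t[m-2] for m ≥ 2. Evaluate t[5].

-1157

t[2] = 4·(-5) - 2 = -22
t[3] = 4·(-22) - (-5) = -83
t[4] = 4·(-83) - (-22) = -310
t[5] = 4·(-310) - (-83) = -1157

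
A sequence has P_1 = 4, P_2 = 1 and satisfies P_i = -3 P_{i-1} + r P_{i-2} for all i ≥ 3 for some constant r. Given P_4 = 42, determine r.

-3

P_3 = -3 + 4r
P_4 = 9 - 11r
So 9 - 11r = 42, giving r = -3.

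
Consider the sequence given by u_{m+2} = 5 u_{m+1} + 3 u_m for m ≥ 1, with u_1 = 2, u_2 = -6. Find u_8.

u_3 = 5(-6) + 3(2) = -24
u_4 = 5(-24) + 3(-6) = -138
u_5 = 5(-138) + 3(-24) = -762
u_6 = 5(-762) + 3(-138) = -4224
u_7 = 5(-4224) + 3(-762) = -23406
u_8 = 5(-23406) + 3(-4224) = -129702

-129702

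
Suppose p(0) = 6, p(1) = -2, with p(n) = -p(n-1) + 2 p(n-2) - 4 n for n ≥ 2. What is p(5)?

-82

p(2) = -(-2) + 2·6 - 8 = 6
p(3) = -6 + 2·(-2) - 12 = -22
p(4) = -(-22) + 2·6 - 16 = 18
p(5) = -18 + 2·(-22) - 20 = -82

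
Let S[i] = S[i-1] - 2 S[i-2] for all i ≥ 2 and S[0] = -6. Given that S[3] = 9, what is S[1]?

3

Let S[1] = y.
S[2] = 12 + y
S[3] = 12 - y
So 12 - y = 9, giving y = 3.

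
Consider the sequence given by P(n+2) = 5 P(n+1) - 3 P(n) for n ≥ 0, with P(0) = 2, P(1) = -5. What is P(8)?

-208363

P(2) = 5·(-5) - 3·2 = -31
P(3) = 5·(-31) - 3·(-5) = -140
P(4) = 5·(-140) - 3·(-31) = -607
P(5) = 5·(-607) - 3·(-140) = -2615
P(6) = 5·(-2615) - 3·(-607) = -11254
P(7) = 5·(-11254) - 3·(-2615) = -48425
P(8) = 5·(-48425) - 3·(-11254) = -208363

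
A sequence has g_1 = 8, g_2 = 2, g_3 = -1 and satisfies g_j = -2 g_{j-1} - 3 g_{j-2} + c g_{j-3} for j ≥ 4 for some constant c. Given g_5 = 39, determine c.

-2

g_4 = -4 + 8c
g_5 = 11 - 14c
So 11 - 14c = 39, giving c = -2.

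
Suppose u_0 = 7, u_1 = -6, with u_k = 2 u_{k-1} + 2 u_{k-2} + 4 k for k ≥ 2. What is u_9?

u_2 = 2*(-6) + 2*7 + 8 = 10
u_3 = 2*10 + 2*(-6) + 12 = 20
u_4 = 2*20 + 2*10 + 16 = 76
u_5 = 2*76 + 2*20 + 20 = 212
u_6 = 2*212 + 2*76 + 24 = 600
u_7 = 2*600 + 2*212 + 28 = 1652
u_8 = 2*1652 + 2*600 + 32 = 4536
u_9 = 2*4536 + 2*1652 + 36 = 12412

12412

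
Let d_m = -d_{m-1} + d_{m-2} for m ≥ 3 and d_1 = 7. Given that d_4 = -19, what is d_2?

Let d_2 = x.
d_3 = 7 - x
d_4 = -7 + 2x
So -7 + 2x = -19, giving x = -6.

-6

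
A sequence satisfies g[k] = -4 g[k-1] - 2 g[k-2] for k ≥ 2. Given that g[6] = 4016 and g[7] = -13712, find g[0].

-2

Rearranging, g[k-2] = (g[k] + 4 g[k-1]) / -2.
g[5] = (-13712 + 4·4016) / -2 = 2352/-2 = -1176
g[4] = (4016 + 4·(-1176)) / -2 = -688/-2 = 344
g[3] = (-1176 + 4·344) / -2 = 200/-2 = -100
g[2] = (344 + 4·(-100)) / -2 = -56/-2 = 28
g[1] = (-100 + 4·28) / -2 = 12/-2 = -6
g[0] = (28 + 4·(-6)) / -2 = 4/-2 = -2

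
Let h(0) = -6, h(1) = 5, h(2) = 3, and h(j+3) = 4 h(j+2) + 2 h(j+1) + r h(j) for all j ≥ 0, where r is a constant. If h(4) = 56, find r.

h(3) = 22 - 6r
h(4) = 94 - 19r
So 94 - 19r = 56, giving r = 2.

2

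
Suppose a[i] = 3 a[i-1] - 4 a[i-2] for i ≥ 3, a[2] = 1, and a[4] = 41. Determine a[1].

-3

Let a[1] = z.
a[3] = 3 - 4z
a[4] = 5 - 12z
So 5 - 12z = 41, giving z = -3.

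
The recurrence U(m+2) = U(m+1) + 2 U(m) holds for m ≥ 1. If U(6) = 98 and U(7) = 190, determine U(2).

8

Rearranging, U(m-2) = (U(m) - U(m-1)) / 2.
U(5) = (190 - 98) / 2 = 92/2 = 46
U(4) = (98 - 46) / 2 = 52/2 = 26
U(3) = (46 - 26) / 2 = 20/2 = 10
U(2) = (26 - 10) / 2 = 16/2 = 8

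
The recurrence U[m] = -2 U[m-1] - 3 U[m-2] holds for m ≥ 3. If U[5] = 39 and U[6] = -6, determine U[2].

6

Rearranging, U[m-2] = (U[m] + 2 U[m-1]) / -3.
U[4] = (-6 + 2·39) / -3 = 72/-3 = -24
U[3] = (39 + 2·(-24)) / -3 = -9/-3 = 3
U[2] = (-24 + 2·3) / -3 = -18/-3 = 6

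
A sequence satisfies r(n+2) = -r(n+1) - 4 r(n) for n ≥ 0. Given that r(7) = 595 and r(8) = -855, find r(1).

Rearranging, r(n-2) = (r(n) + r(n-1)) / -4.
r(6) = (-855 + 595) / -4 = -260/-4 = 65
r(5) = (595 + 65) / -4 = 660/-4 = -165
r(4) = (65 + (-165)) / -4 = -100/-4 = 25
r(3) = (-165 + 25) / -4 = -140/-4 = 35
r(2) = (25 + 35) / -4 = 60/-4 = -15
r(1) = (35 + (-15)) / -4 = 20/-4 = -5

-5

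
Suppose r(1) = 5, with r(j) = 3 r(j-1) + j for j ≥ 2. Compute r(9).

r(2) = 3(5) + 2 = 17
r(3) = 3(17) + 3 = 54
r(4) = 3(54) + 4 = 166
r(5) = 3(166) + 5 = 503
r(6) = 3(503) + 6 = 1515
r(7) = 3(1515) + 7 = 4552
r(8) = 3(4552) + 8 = 13664
r(9) = 3(13664) + 9 = 41001

41001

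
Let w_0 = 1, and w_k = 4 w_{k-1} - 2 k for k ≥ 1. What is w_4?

w_1 = 4·1 - 2 = 2
w_2 = 4·2 - 4 = 4
w_3 = 4·4 - 6 = 10
w_4 = 4·10 - 8 = 32

32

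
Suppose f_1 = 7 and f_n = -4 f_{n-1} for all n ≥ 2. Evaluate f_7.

f_2 = -4·7 = -28
f_3 = -4·(-28) = 112
f_4 = -4·112 = -448
f_5 = -4·(-448) = 1792
f_6 = -4·1792 = -7168
f_7 = -4·(-7168) = 28672

28672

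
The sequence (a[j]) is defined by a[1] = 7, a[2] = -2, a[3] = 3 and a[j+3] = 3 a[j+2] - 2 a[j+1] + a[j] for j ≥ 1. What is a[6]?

119

a[4] = 3·3 - 2·(-2) + 7 = 20
a[5] = 3·20 - 2·3 + (-2) = 52
a[6] = 3·52 - 2·20 + 3 = 119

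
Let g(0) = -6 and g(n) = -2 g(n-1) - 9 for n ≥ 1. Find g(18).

-786435

The fixed point is -9/(1 + 2) = -3, so g(n) + 3 = -2(g(n-1) + 3).
Hence g(n) = -3·(-2)^n - 3.
g(18) = -3·(-2)^{18} - 3 = -3·262144 - 3 = -786435.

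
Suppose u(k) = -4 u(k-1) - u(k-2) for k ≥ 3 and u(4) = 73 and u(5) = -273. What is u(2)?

3

Rearranging, u(k-2) = -(u(k) + 4 u(k-1)).
u(3) = -(-273 + 4*73) = -19
u(2) = -(73 + 4*(-19)) = 3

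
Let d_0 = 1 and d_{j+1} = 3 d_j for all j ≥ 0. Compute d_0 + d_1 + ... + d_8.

d_1 = 3(1) = 3
d_2 = 3(3) = 9
d_3 = 3(9) = 27
d_4 = 3(27) = 81
d_5 = 3(81) = 243
d_6 = 3(243) = 729
d_7 = 3(729) = 2187
d_8 = 3(2187) = 6561
Sum = 1 + 3 + 9 + 27 + 81 + 243 + 729 + 2187 + 6561 = 9841

9841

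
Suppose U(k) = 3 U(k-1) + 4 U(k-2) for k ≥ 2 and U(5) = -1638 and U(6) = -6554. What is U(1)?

Rearranging, U(k-2) = (U(k) - 3 U(k-1)) / 4.
U(4) = (-6554 - 3·(-1638)) / 4 = -1640/4 = -410
U(3) = (-1638 - 3·(-410)) / 4 = -408/4 = -102
U(2) = (-410 - 3·(-102)) / 4 = -104/4 = -26
U(1) = (-102 - 3·(-26)) / 4 = -24/4 = -6

-6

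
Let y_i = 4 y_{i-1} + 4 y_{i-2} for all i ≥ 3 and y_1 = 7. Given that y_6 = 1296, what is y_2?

-3

Let y_2 = x.
y_3 = 28 + 4x
y_4 = 112 + 20x
y_5 = 560 + 96x
y_6 = 2688 + 464x
So 2688 + 464x = 1296, giving x = -3.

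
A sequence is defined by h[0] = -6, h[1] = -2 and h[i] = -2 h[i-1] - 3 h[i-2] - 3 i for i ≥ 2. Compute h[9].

-962

h[2] = -2*(-2) - 3*(-6) - 6 = 16
h[3] = -2*16 - 3*(-2) - 9 = -35
h[4] = -2*(-35) - 3*16 - 12 = 10
h[5] = -2*10 - 3*(-35) - 15 = 70
h[6] = -2*70 - 3*10 - 18 = -188
h[7] = -2*(-188) - 3*70 - 21 = 145
h[8] = -2*145 - 3*(-188) - 24 = 250
h[9] = -2*250 - 3*145 - 27 = -962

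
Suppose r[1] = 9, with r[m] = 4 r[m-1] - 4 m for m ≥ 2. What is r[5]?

1516

r[2] = 4(9) - 8 = 28
r[3] = 4(28) - 12 = 100
r[4] = 4(100) - 16 = 384
r[5] = 4(384) - 20 = 1516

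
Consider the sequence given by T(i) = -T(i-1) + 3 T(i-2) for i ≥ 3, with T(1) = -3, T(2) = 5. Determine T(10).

4493

T(3) = -5 + 3(-3) = -14
T(4) = -(-14) + 3(5) = 29
T(5) = -29 + 3(-14) = -71
T(6) = -(-71) + 3(29) = 158
T(7) = -158 + 3(-71) = -371
T(8) = -(-371) + 3(158) = 845
T(9) = -845 + 3(-371) = -1958
T(10) = -(-1958) + 3(845) = 4493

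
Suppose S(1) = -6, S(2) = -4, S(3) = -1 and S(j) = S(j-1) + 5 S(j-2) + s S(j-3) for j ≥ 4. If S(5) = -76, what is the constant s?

S(4) = -21 - 6s
S(5) = -26 - 10s
So -26 - 10s = -76, giving s = 5.

5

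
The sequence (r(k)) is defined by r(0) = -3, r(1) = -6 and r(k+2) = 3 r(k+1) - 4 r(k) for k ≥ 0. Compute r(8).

-534

r(2) = 3·(-6) - 4·(-3) = -6
r(3) = 3·(-6) - 4·(-6) = 6
r(4) = 3·6 - 4·(-6) = 42
r(5) = 3·42 - 4·6 = 102
r(6) = 3·102 - 4·42 = 138
r(7) = 3·138 - 4·102 = 6
r(8) = 3·6 - 4·138 = -534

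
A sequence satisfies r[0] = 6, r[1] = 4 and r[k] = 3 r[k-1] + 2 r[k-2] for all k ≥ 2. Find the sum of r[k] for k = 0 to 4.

402

r[2] = 3*4 + 2*6 = 24
r[3] = 3*24 + 2*4 = 80
r[4] = 3*80 + 2*24 = 288
Sum = 6 + 4 + 24 + 80 + 288 = 402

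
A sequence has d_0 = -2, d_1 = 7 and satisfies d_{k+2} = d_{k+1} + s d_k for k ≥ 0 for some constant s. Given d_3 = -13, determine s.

-4

d_2 = 7 - 2s
d_3 = 7 + 5s
So 7 + 5s = -13, giving s = -4.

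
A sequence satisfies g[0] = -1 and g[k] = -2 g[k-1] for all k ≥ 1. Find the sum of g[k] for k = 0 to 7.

g[1] = -2(-1) = 2
g[2] = -2(2) = -4
g[3] = -2(-4) = 8
g[4] = -2(8) = -16
g[5] = -2(-16) = 32
g[6] = -2(32) = -64
g[7] = -2(-64) = 128
Sum = (-1) + 2 + (-4) + 8 + (-16) + 32 + (-64) + 128 = 85

85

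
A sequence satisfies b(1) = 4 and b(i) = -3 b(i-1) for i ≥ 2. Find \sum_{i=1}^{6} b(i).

-728

b(2) = -3(4) = -12
b(3) = -3(-12) = 36
b(4) = -3(36) = -108
b(5) = -3(-108) = 324
b(6) = -3(324) = -972
Sum = 4 + (-12) + 36 + (-108) + 324 + (-972) = -728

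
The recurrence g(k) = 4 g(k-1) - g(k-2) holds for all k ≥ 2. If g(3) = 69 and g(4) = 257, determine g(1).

Rearranging, g(k-2) = -(g(k) - 4 g(k-1)).
g(2) = -(257 - 4*69) = 19
g(1) = -(69 - 4*19) = 7

7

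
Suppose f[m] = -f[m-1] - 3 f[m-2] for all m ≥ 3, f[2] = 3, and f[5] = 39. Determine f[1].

Let f[1] = v.
f[3] = -3 - 3v
f[4] = -6 + 3v
f[5] = 15 + 6v
So 15 + 6v = 39, giving v = 4.

4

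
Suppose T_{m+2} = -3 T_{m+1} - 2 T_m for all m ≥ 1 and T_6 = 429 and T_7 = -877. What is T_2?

9

Rearranging, T_{m-2} = (T_m + 3 T_{m-1}) / -2.
T_5 = (-877 + 3·429) / -2 = 410/-2 = -205
T_4 = (429 + 3·(-205)) / -2 = -186/-2 = 93
T_3 = (-205 + 3·93) / -2 = 74/-2 = -37
T_2 = (93 + 3·(-37)) / -2 = -18/-2 = 9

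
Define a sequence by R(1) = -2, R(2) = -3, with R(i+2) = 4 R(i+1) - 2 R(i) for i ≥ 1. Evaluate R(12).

-475040

R(3) = 4(-3) - 2(-2) = -8
R(4) = 4(-8) - 2(-3) = -26
R(5) = 4(-26) - 2(-8) = -88
R(6) = 4(-88) - 2(-26) = -300
R(7) = 4(-300) - 2(-88) = -1024
R(8) = 4(-1024) - 2(-300) = -3496
R(9) = 4(-3496) - 2(-1024) = -11936
R(10) = 4(-11936) - 2(-3496) = -40752
R(11) = 4(-40752) - 2(-11936) = -139136
R(12) = 4(-139136) - 2(-40752) = -475040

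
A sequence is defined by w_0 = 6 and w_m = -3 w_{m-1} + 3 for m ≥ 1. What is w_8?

w_1 = -3·6 + 3 = -15
w_2 = -3·(-15) + 3 = 48
w_3 = -3·48 + 3 = -141
w_4 = -3·(-141) + 3 = 426
w_5 = -3·426 + 3 = -1275
w_6 = -3·(-1275) + 3 = 3828
w_7 = -3·3828 + 3 = -11481
w_8 = -3·(-11481) + 3 = 34446

34446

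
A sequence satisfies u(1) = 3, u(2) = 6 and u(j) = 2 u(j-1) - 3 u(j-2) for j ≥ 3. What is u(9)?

219

u(3) = 2*6 - 3*3 = 3
u(4) = 2*3 - 3*6 = -12
u(5) = 2*(-12) - 3*3 = -33
u(6) = 2*(-33) - 3*(-12) = -30
u(7) = 2*(-30) - 3*(-33) = 39
u(8) = 2*39 - 3*(-30) = 168
u(9) = 2*168 - 3*39 = 219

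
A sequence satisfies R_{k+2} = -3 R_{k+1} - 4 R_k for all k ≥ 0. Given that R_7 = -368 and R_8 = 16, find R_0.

-2

Rearranging, R_{k-2} = (R_k + 3 R_{k-1}) / -4.
R_6 = (16 + 3(-368)) / -4 = -1088/-4 = 272
R_5 = (-368 + 3(272)) / -4 = 448/-4 = -112
R_4 = (272 + 3(-112)) / -4 = -64/-4 = 16
R_3 = (-112 + 3(16)) / -4 = -64/-4 = 16
R_2 = (16 + 3(16)) / -4 = 64/-4 = -16
R_1 = (16 + 3(-16)) / -4 = -32/-4 = 8
R_0 = (-16 + 3(8)) / -4 = 8/-4 = -2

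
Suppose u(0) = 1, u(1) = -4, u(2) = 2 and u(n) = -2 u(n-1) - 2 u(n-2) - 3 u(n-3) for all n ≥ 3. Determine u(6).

25

u(3) = -2·2 - 2·(-4) - 3·1 = 1
u(4) = -2·1 - 2·2 - 3·(-4) = 6
u(5) = -2·6 - 2·1 - 3·2 = -20
u(6) = -2·(-20) - 2·6 - 3·1 = 25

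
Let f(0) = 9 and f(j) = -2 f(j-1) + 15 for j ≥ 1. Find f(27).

The fixed point is 15/(1 + 2) = 5, so f(j) - 5 = -2(f(j-1) - 5).
Hence f(j) = 4·(-2)^j + 5.
f(27) = 4·(-2)^{27} + 5 = 4·-134217728 + 5 = -536870907.

-536870907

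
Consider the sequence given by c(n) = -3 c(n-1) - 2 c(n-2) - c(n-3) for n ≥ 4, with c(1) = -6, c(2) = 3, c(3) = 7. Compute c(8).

c(4) = -3(7) - 2(3) - (-6) = -21
c(5) = -3(-21) - 2(7) - 3 = 46
c(6) = -3(46) - 2(-21) - 7 = -103
c(7) = -3(-103) - 2(46) - (-21) = 238
c(8) = -3(238) - 2(-103) - 46 = -554

-554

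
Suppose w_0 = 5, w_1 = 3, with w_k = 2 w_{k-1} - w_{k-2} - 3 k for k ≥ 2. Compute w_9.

w_2 = 2*3 - 5 - 6 = -5
w_3 = 2*(-5) - 3 - 9 = -22
w_4 = 2*(-22) - (-5) - 12 = -51
w_5 = 2*(-51) - (-22) - 15 = -95
w_6 = 2*(-95) - (-51) - 18 = -157
w_7 = 2*(-157) - (-95) - 21 = -240
w_8 = 2*(-240) - (-157) - 24 = -347
w_9 = 2*(-347) - (-240) - 27 = -481

-481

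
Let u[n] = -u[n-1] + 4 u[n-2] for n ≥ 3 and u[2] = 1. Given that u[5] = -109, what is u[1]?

-5

Let u[1] = w.
u[3] = -1 + 4w
u[4] = 5 - 4w
u[5] = -9 + 20w
So -9 + 20w = -109, giving w = -5.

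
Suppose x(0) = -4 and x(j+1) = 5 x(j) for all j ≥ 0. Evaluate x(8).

x(1) = 5*(-4) = -20
x(2) = 5*(-20) = -100
x(3) = 5*(-100) = -500
x(4) = 5*(-500) = -2500
x(5) = 5*(-2500) = -12500
x(6) = 5*(-12500) = -62500
x(7) = 5*(-62500) = -312500
x(8) = 5*(-312500) = -1562500

-1562500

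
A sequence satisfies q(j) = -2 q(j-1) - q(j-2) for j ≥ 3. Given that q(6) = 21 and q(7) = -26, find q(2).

Rearranging, q(j-2) = -(q(j) + 2 q(j-1)).
q(5) = -(-26 + 2*21) = -16
q(4) = -(21 + 2*(-16)) = 11
q(3) = -(-16 + 2*11) = -6
q(2) = -(11 + 2*(-6)) = 1

1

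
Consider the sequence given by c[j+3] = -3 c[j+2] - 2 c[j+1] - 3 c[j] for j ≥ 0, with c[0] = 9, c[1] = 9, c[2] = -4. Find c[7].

c[3] = -3(-4) - 2(9) - 3(9) = -33
c[4] = -3(-33) - 2(-4) - 3(9) = 80
c[5] = -3(80) - 2(-33) - 3(-4) = -162
c[6] = -3(-162) - 2(80) - 3(-33) = 425
c[7] = -3(425) - 2(-162) - 3(80) = -1191

-1191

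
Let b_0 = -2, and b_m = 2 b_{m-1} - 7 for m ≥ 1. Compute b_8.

b_1 = 2*(-2) - 7 = -11
b_2 = 2*(-11) - 7 = -29
b_3 = 2*(-29) - 7 = -65
b_4 = 2*(-65) - 7 = -137
b_5 = 2*(-137) - 7 = -281
b_6 = 2*(-281) - 7 = -569
b_7 = 2*(-569) - 7 = -1145
b_8 = 2*(-1145) - 7 = -2297

-2297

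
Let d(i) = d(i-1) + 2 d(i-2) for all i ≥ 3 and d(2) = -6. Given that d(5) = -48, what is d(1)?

-3

Let d(1) = v.
d(3) = -6 + 2v
d(4) = -18 + 2v
d(5) = -30 + 6v
So -30 + 6v = -48, giving v = -3.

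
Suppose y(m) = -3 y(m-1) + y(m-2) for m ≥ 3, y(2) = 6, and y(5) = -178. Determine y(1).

Let y(1) = z.
y(3) = -18 + z
y(4) = 60 - 3z
y(5) = -198 + 10z
So -198 + 10z = -178, giving z = 2.

2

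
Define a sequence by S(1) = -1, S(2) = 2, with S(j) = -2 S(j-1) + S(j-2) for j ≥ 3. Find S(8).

S(3) = -2·2 + (-1) = -5
S(4) = -2·(-5) + 2 = 12
S(5) = -2·12 + (-5) = -29
S(6) = -2·(-29) + 12 = 70
S(7) = -2·70 + (-29) = -169
S(8) = -2·(-169) + 70 = 408

408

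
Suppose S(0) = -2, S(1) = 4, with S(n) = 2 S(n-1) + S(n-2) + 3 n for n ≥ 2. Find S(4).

98

S(2) = 2(4) + (-2) + 6 = 12
S(3) = 2(12) + 4 + 9 = 37
S(4) = 2(37) + 12 + 12 = 98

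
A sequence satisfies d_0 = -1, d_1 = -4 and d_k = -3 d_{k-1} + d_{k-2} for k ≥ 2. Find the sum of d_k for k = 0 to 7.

d_2 = -3*(-4) + (-1) = 11
d_3 = -3*11 + (-4) = -37
d_4 = -3*(-37) + 11 = 122
d_5 = -3*122 + (-37) = -403
d_6 = -3*(-403) + 122 = 1331
d_7 = -3*1331 + (-403) = -4396
Sum = (-1) + (-4) + 11 + (-37) + 122 + (-403) + 1331 + (-4396) = -3377

-3377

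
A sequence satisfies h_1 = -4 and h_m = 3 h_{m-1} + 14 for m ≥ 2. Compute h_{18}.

The fixed point is 14/(1 - 3) = -7, so h_m + 7 = 3(h_{m-1} + 7).
Hence h_m = 3·3^{m-1} - 7.
h_{18} = 3·3^{17} - 7 = 3·129140163 - 7 = 387420482.

387420482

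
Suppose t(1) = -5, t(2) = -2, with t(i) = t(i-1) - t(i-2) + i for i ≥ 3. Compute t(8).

4

t(3) = (-2) - (-5) + 3 = 6
t(4) = 6 - (-2) + 4 = 12
t(5) = 12 - 6 + 5 = 11
t(6) = 11 - 12 + 6 = 5
t(7) = 5 - 11 + 7 = 1
t(8) = 1 - 5 + 8 = 4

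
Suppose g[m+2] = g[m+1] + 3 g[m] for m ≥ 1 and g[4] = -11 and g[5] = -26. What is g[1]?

Rearranging, g[m-2] = (g[m] - g[m-1]) / 3.
g[3] = (-26 - (-11)) / 3 = -15/3 = -5
g[2] = (-11 - (-5)) / 3 = -6/3 = -2
g[1] = (-5 - (-2)) / 3 = -3/3 = -1

-1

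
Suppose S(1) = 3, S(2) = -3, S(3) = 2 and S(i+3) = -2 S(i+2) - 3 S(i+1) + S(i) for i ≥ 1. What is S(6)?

28

S(4) = -2·2 - 3·(-3) + 3 = 8
S(5) = -2·8 - 3·2 + (-3) = -25
S(6) = -2·(-25) - 3·8 + 2 = 28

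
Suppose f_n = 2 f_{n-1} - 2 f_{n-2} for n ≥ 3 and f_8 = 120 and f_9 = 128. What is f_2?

1

Rearranging, f_{n-2} = (f_n - 2 f_{n-1}) / -2.
f_7 = (128 - 2(120)) / -2 = -112/-2 = 56
f_6 = (120 - 2(56)) / -2 = 8/-2 = -4
f_5 = (56 - 2(-4)) / -2 = 64/-2 = -32
f_4 = (-4 - 2(-32)) / -2 = 60/-2 = -30
f_3 = (-32 - 2(-30)) / -2 = 28/-2 = -14
f_2 = (-30 - 2(-14)) / -2 = -2/-2 = 1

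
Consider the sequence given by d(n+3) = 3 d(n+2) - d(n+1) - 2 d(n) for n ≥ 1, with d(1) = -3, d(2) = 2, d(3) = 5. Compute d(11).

d(4) = 3*5 - 2 - 2*(-3) = 19
d(5) = 3*19 - 5 - 2*2 = 48
d(6) = 3*48 - 19 - 2*5 = 115
d(7) = 3*115 - 48 - 2*19 = 259
d(8) = 3*259 - 115 - 2*48 = 566
d(9) = 3*566 - 259 - 2*115 = 1209
d(10) = 3*1209 - 566 - 2*259 = 2543
d(11) = 3*2543 - 1209 - 2*566 = 5288

5288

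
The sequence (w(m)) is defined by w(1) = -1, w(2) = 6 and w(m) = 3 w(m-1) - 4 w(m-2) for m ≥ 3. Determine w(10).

w(3) = 3(6) - 4(-1) = 22
w(4) = 3(22) - 4(6) = 42
w(5) = 3(42) - 4(22) = 38
w(6) = 3(38) - 4(42) = -54
w(7) = 3(-54) - 4(38) = -314
w(8) = 3(-314) - 4(-54) = -726
w(9) = 3(-726) - 4(-314) = -922
w(10) = 3(-922) - 4(-726) = 138

138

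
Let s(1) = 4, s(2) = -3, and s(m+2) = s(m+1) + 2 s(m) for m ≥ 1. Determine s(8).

s(3) = (-3) + 2(4) = 5
s(4) = 5 + 2(-3) = -1
s(5) = (-1) + 2(5) = 9
s(6) = 9 + 2(-1) = 7
s(7) = 7 + 2(9) = 25
s(8) = 25 + 2(7) = 39

39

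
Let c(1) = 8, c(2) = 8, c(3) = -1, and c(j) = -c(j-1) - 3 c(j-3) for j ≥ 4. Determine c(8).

-62

c(4) = -(-1) - 3*8 = -23
c(5) = -(-23) - 3*8 = -1
c(6) = -(-1) - 3*(-1) = 4
c(7) = -4 - 3*(-23) = 65
c(8) = -65 - 3*(-1) = -62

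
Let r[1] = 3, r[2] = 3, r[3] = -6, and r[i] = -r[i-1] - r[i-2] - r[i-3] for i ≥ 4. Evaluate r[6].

r[4] = -(-6) - 3 - 3 = 0
r[5] = -0 - (-6) - 3 = 3
r[6] = -3 - 0 - (-6) = 3

3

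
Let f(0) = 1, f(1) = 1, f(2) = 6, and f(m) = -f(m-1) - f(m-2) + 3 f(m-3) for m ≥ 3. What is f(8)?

f(3) = -6 - 1 + 3·1 = -4
f(4) = -(-4) - 6 + 3·1 = 1
f(5) = -1 - (-4) + 3·6 = 21
f(6) = -21 - 1 + 3·(-4) = -34
f(7) = -(-34) - 21 + 3·1 = 16
f(8) = -16 - (-34) + 3·21 = 81

81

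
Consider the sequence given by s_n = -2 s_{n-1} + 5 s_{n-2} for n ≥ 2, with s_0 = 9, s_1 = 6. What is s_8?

28977

s_2 = -2·6 + 5·9 = 33
s_3 = -2·33 + 5·6 = -36
s_4 = -2·(-36) + 5·33 = 237
s_5 = -2·237 + 5·(-36) = -654
s_6 = -2·(-654) + 5·237 = 2493
s_7 = -2·2493 + 5·(-654) = -8256
s_8 = -2·(-8256) + 5·2493 = 28977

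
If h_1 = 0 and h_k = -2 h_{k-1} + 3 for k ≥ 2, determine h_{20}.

524289

The fixed point is 3/(1 + 2) = 1, so h_k - 1 = -2(h_{k-1} - 1).
Hence h_k = -1·(-2)^{k-1} + 1.
h_{20} = -1·(-2)^{19} + 1 = -1·-524288 + 1 = 524289.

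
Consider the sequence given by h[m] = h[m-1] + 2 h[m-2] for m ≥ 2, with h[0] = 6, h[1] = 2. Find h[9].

1362

h[2] = 2 + 2(6) = 14
h[3] = 14 + 2(2) = 18
h[4] = 18 + 2(14) = 46
h[5] = 46 + 2(18) = 82
h[6] = 82 + 2(46) = 174
h[7] = 174 + 2(82) = 338
h[8] = 338 + 2(174) = 686
h[9] = 686 + 2(338) = 1362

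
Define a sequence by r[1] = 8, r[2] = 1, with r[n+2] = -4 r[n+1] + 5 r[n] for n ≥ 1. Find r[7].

r[3] = -4·1 + 5·8 = 36
r[4] = -4·36 + 5·1 = -139
r[5] = -4·(-139) + 5·36 = 736
r[6] = -4·736 + 5·(-139) = -3639
r[7] = -4·(-3639) + 5·736 = 18236

18236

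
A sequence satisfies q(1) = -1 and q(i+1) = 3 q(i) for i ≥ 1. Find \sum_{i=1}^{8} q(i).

-3280

q(2) = 3·(-1) = -3
q(3) = 3·(-3) = -9
q(4) = 3·(-9) = -27
q(5) = 3·(-27) = -81
q(6) = 3·(-81) = -243
q(7) = 3·(-243) = -729
q(8) = 3·(-729) = -2187
Sum = (-1) + (-3) + (-9) + (-27) + (-81) + (-243) + (-729) + (-2187) = -3280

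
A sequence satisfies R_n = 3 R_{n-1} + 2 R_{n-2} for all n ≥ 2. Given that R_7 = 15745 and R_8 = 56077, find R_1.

5

Rearranging, R_{n-2} = (R_n - 3 R_{n-1}) / 2.
R_6 = (56077 - 3*15745) / 2 = 8842/2 = 4421
R_5 = (15745 - 3*4421) / 2 = 2482/2 = 1241
R_4 = (4421 - 3*1241) / 2 = 698/2 = 349
R_3 = (1241 - 3*349) / 2 = 194/2 = 97
R_2 = (349 - 3*97) / 2 = 58/2 = 29
R_1 = (97 - 3*29) / 2 = 10/2 = 5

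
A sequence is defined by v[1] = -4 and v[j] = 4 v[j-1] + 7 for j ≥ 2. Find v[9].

-109229

v[2] = 4*(-4) + 7 = -9
v[3] = 4*(-9) + 7 = -29
v[4] = 4*(-29) + 7 = -109
v[5] = 4*(-109) + 7 = -429
v[6] = 4*(-429) + 7 = -1709
v[7] = 4*(-1709) + 7 = -6829
v[8] = 4*(-6829) + 7 = -27309
v[9] = 4*(-27309) + 7 = -109229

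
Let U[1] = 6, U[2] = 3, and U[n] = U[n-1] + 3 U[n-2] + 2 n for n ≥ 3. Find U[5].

U[3] = 3 + 3*6 + 6 = 27
U[4] = 27 + 3*3 + 8 = 44
U[5] = 44 + 3*27 + 10 = 135

135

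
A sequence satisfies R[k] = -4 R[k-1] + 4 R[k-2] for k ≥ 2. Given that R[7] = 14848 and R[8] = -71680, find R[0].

8

Rearranging, R[k-2] = (R[k] + 4 R[k-1]) / 4.
R[6] = (-71680 + 4·14848) / 4 = -12288/4 = -3072
R[5] = (14848 + 4·(-3072)) / 4 = 2560/4 = 640
R[4] = (-3072 + 4·640) / 4 = -512/4 = -128
R[3] = (640 + 4·(-128)) / 4 = 128/4 = 32
R[2] = (-128 + 4·32) / 4 = 0/4 = 0
R[1] = (32 + 4·0) / 4 = 32/4 = 8
R[0] = (0 + 4·8) / 4 = 32/4 = 8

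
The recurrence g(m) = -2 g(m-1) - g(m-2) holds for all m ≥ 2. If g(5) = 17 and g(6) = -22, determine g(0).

8

Rearranging, g(m-2) = -(g(m) + 2 g(m-1)).
g(4) = -(-22 + 2·17) = -12
g(3) = -(17 + 2·(-12)) = 7
g(2) = -(-12 + 2·7) = -2
g(1) = -(7 + 2·(-2)) = -3
g(0) = -(-2 + 2·(-3)) = 8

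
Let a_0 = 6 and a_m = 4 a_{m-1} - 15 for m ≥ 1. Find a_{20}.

The fixed point is -15/(1 - 4) = 5, so a_m - 5 = 4(a_{m-1} - 5).
Hence a_m = 1·4^m + 5.
a_{20} = 1·4^{20} + 5 = 1·1099511627776 + 5 = 1099511627781.

1099511627781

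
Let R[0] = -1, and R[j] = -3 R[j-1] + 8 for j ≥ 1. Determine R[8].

R[1] = -3(-1) + 8 = 11
R[2] = -3(11) + 8 = -25
R[3] = -3(-25) + 8 = 83
R[4] = -3(83) + 8 = -241
R[5] = -3(-241) + 8 = 731
R[6] = -3(731) + 8 = -2185
R[7] = -3(-2185) + 8 = 6563
R[8] = -3(6563) + 8 = -19681

-19681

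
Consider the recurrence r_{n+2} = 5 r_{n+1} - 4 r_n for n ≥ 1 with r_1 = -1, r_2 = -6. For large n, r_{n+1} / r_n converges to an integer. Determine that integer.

The characteristic equation is r^2 - 5r + 4 = 0, which factors as (r - 4)(r - 1) = 0.
So the roots are 4 and 1. Since |4| > |1| and the coefficient of 4^n is non-zero, the ratio tends to 4.

4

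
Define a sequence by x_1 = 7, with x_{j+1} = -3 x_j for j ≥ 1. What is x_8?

x_2 = -3(7) = -21
x_3 = -3(-21) = 63
x_4 = -3(63) = -189
x_5 = -3(-189) = 567
x_6 = -3(567) = -1701
x_7 = -3(-1701) = 5103
x_8 = -3(5103) = -15309

-15309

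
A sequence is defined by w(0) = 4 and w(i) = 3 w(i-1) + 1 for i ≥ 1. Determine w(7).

9841

w(1) = 3·4 + 1 = 13
w(2) = 3·13 + 1 = 40
w(3) = 3·40 + 1 = 121
w(4) = 3·121 + 1 = 364
w(5) = 3·364 + 1 = 1093
w(6) = 3·1093 + 1 = 3280
w(7) = 3·3280 + 1 = 9841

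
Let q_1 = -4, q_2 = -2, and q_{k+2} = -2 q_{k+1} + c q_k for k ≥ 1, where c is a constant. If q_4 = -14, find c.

-1

q_3 = 4 - 4c
q_4 = -8 + 6c
So -8 + 6c = -14, giving c = -1.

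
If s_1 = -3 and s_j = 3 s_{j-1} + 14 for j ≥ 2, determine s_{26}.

The fixed point is 14/(1 - 3) = -7, so s_j + 7 = 3(s_{j-1} + 7).
Hence s_j = 4·3^{j-1} - 7.
s_{26} = 4·3^{25} - 7 = 4·847288609443 - 7 = 3389154437765.

3389154437765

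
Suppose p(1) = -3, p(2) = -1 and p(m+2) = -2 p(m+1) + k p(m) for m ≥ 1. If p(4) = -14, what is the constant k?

p(3) = 2 - 3k
p(4) = -4 + 5k
So -4 + 5k = -14, giving k = -2.

-2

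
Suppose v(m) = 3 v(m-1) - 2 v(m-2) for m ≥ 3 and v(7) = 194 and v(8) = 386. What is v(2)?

8

Rearranging, v(m-2) = (v(m) - 3 v(m-1)) / -2.
v(6) = (386 - 3·194) / -2 = -196/-2 = 98
v(5) = (194 - 3·98) / -2 = -100/-2 = 50
v(4) = (98 - 3·50) / -2 = -52/-2 = 26
v(3) = (50 - 3·26) / -2 = -28/-2 = 14
v(2) = (26 - 3·14) / -2 = -16/-2 = 8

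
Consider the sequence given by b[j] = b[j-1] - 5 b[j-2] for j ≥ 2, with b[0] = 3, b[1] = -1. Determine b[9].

4469

b[2] = (-1) - 5·3 = -16
b[3] = (-16) - 5·(-1) = -11
b[4] = (-11) - 5·(-16) = 69
b[5] = 69 - 5·(-11) = 124
b[6] = 124 - 5·69 = -221
b[7] = (-221) - 5·124 = -841
b[8] = (-841) - 5·(-221) = 264
b[9] = 264 - 5·(-841) = 4469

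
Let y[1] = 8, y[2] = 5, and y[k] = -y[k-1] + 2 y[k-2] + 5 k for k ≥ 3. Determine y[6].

y[3] = -5 + 2(8) + 15 = 26
y[4] = -26 + 2(5) + 20 = 4
y[5] = -4 + 2(26) + 25 = 73
y[6] = -73 + 2(4) + 30 = -35

-35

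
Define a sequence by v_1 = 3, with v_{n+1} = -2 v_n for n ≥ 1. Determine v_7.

192

v_2 = -2·3 = -6
v_3 = -2·(-6) = 12
v_4 = -2·12 = -24
v_5 = -2·(-24) = 48
v_6 = -2·48 = -96
v_7 = -2·(-96) = 192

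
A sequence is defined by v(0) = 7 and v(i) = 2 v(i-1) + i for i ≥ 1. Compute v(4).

v(1) = 2(7) + 1 = 15
v(2) = 2(15) + 2 = 32
v(3) = 2(32) + 3 = 67
v(4) = 2(67) + 4 = 138

138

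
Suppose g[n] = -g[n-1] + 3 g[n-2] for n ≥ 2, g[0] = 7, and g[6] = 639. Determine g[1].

Let g[1] = y.
g[2] = 21 - y
g[3] = -21 + 4y
g[4] = 84 - 7y
g[5] = -147 + 19y
g[6] = 399 - 40y
So 399 - 40y = 639, giving y = -6.

-6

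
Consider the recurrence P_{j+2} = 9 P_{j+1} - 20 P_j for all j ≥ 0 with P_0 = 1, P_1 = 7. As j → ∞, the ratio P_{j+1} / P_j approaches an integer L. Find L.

The characteristic equation is r^2 - 9r + 20 = 0, which factors as (r - 5)(r - 4) = 0.
So the roots are 5 and 4. Since |5| > |4| and the coefficient of 5^j is non-zero, the ratio tends to 5.

5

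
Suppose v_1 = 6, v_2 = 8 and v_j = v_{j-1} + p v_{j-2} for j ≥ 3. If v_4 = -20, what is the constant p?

v_3 = 8 + 6p
v_4 = 8 + 14p
So 8 + 14p = -20, giving p = -2.

-2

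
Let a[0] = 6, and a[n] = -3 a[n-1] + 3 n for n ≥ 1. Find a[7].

-11886

a[1] = -3*6 + 3 = -15
a[2] = -3*(-15) + 6 = 51
a[3] = -3*51 + 9 = -144
a[4] = -3*(-144) + 12 = 444
a[5] = -3*444 + 15 = -1317
a[6] = -3*(-1317) + 18 = 3969
a[7] = -3*3969 + 21 = -11886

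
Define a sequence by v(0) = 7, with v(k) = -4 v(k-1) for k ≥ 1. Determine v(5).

v(1) = -4*7 = -28
v(2) = -4*(-28) = 112
v(3) = -4*112 = -448
v(4) = -4*(-448) = 1792
v(5) = -4*1792 = -7168

-7168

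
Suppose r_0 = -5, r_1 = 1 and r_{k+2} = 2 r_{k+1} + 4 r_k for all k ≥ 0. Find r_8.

r_2 = 2*1 + 4*(-5) = -18
r_3 = 2*(-18) + 4*1 = -32
r_4 = 2*(-32) + 4*(-18) = -136
r_5 = 2*(-136) + 4*(-32) = -400
r_6 = 2*(-400) + 4*(-136) = -1344
r_7 = 2*(-1344) + 4*(-400) = -4288
r_8 = 2*(-4288) + 4*(-1344) = -13952

-13952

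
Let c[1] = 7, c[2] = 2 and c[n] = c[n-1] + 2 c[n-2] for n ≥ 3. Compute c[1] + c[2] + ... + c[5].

97

c[3] = 2 + 2*7 = 16
c[4] = 16 + 2*2 = 20
c[5] = 20 + 2*16 = 52
Sum = 7 + 2 + 16 + 20 + 52 = 97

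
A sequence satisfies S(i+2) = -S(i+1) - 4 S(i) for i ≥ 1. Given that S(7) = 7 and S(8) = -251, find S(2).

Rearranging, S(i-2) = (S(i) + S(i-1)) / -4.
S(6) = (-251 + 7) / -4 = -244/-4 = 61
S(5) = (7 + 61) / -4 = 68/-4 = -17
S(4) = (61 + (-17)) / -4 = 44/-4 = -11
S(3) = (-17 + (-11)) / -4 = -28/-4 = 7
S(2) = (-11 + 7) / -4 = -4/-4 = 1

1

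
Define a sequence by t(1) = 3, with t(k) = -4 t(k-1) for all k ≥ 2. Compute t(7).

t(2) = -4·3 = -12
t(3) = -4·(-12) = 48
t(4) = -4·48 = -192
t(5) = -4·(-192) = 768
t(6) = -4·768 = -3072
t(7) = -4·(-3072) = 12288

12288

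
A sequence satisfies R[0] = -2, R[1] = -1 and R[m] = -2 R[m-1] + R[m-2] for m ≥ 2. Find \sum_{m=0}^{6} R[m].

R[2] = -2(-1) + (-2) = 0
R[3] = -2(0) + (-1) = -1
R[4] = -2(-1) + 0 = 2
R[5] = -2(2) + (-1) = -5
R[6] = -2(-5) + 2 = 12
Sum = (-2) + (-1) + 0 + (-1) + 2 + (-5) + 12 = 5

5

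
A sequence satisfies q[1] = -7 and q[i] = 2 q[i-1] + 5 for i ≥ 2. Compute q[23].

The fixed point is 5/(1 - 2) = -5, so q[i] + 5 = 2(q[i-1] + 5).
Hence q[i] = -2·2^{i-1} - 5.
q[23] = -2·2^{22} - 5 = -2·4194304 - 5 = -8388613.

-8388613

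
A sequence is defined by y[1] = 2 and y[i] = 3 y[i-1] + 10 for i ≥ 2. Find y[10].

137776

y[2] = 3·2 + 10 = 16
y[3] = 3·16 + 10 = 58
y[4] = 3·58 + 10 = 184
y[5] = 3·184 + 10 = 562
y[6] = 3·562 + 10 = 1696
y[7] = 3·1696 + 10 = 5098
y[8] = 3·5098 + 10 = 15304
y[9] = 3·15304 + 10 = 45922
y[10] = 3·45922 + 10 = 137776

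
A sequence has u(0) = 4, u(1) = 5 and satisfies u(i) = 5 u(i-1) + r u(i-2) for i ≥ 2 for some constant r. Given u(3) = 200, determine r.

u(2) = 25 + 4r
u(3) = 125 + 25r
So 125 + 25r = 200, giving r = 3.

3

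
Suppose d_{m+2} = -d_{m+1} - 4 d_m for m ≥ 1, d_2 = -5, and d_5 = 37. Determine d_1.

6

Let d_1 = w.
d_3 = 5 - 4w
d_4 = 15 + 4w
d_5 = -35 + 12w
So -35 + 12w = 37, giving w = 6.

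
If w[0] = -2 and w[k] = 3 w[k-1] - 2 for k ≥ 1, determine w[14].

-14348906

The fixed point is -2/(1 - 3) = 1, so w[k] - 1 = 3(w[k-1] - 1).
Hence w[k] = -3·3^k + 1.
w[14] = -3·3^{14} + 1 = -3·4782969 + 1 = -14348906.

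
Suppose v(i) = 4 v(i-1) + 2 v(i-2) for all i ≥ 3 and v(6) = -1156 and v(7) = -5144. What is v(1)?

-5

Rearranging, v(i-2) = (v(i) - 4 v(i-1)) / 2.
v(5) = (-5144 - 4*(-1156)) / 2 = -520/2 = -260
v(4) = (-1156 - 4*(-260)) / 2 = -116/2 = -58
v(3) = (-260 - 4*(-58)) / 2 = -28/2 = -14
v(2) = (-58 - 4*(-14)) / 2 = -2/2 = -1
v(1) = (-14 - 4*(-1)) / 2 = -10/2 = -5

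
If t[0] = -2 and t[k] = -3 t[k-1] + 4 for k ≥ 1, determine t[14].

The fixed point is 4/(1 + 3) = 1, so t[k] - 1 = -3(t[k-1] - 1).
Hence t[k] = -3·(-3)^k + 1.
t[14] = -3·(-3)^{14} + 1 = -3·4782969 + 1 = -14348906.

-14348906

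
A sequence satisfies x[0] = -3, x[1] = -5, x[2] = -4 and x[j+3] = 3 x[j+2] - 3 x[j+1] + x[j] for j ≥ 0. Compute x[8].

65

x[3] = 3·(-4) - 3·(-5) + (-3) = 0
x[4] = 3·0 - 3·(-4) + (-5) = 7
x[5] = 3·7 - 3·0 + (-4) = 17
x[6] = 3·17 - 3·7 + 0 = 30
x[7] = 3·30 - 3·17 + 7 = 46
x[8] = 3·46 - 3·30 + 17 = 65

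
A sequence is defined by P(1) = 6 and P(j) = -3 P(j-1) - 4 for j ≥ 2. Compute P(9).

45926

P(2) = -3(6) - 4 = -22
P(3) = -3(-22) - 4 = 62
P(4) = -3(62) - 4 = -190
P(5) = -3(-190) - 4 = 566
P(6) = -3(566) - 4 = -1702
P(7) = -3(-1702) - 4 = 5102
P(8) = -3(5102) - 4 = -15310
P(9) = -3(-15310) - 4 = 45926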